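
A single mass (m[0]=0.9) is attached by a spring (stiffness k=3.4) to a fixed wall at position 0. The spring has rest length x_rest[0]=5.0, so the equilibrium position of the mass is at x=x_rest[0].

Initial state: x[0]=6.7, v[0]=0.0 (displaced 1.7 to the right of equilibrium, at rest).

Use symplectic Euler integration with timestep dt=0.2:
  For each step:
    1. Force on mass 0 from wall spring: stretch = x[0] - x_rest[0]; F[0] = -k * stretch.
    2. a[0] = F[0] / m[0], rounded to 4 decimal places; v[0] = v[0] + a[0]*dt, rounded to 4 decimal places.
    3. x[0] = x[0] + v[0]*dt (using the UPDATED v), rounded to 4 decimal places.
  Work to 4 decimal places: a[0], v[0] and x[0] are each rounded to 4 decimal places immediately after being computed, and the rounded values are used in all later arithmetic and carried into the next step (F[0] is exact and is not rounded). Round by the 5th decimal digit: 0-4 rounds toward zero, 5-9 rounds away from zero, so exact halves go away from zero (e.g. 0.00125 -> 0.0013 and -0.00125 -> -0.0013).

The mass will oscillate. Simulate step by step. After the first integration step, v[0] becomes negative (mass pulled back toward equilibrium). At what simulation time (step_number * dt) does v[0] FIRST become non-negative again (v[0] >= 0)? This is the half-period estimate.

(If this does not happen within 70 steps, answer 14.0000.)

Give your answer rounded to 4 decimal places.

Answer: 1.8000

Derivation:
Step 0: x=[6.7000] v=[0.0000]
Step 1: x=[6.4431] v=[-1.2844]
Step 2: x=[5.9682] v=[-2.3747]
Step 3: x=[5.3470] v=[-3.1062]
Step 4: x=[4.6733] v=[-3.3684]
Step 5: x=[4.0490] v=[-3.1216]
Step 6: x=[3.5684] v=[-2.4031]
Step 7: x=[3.3041] v=[-1.3214]
Step 8: x=[3.2961] v=[-0.0401]
Step 9: x=[3.5456] v=[1.2473]
First v>=0 after going negative at step 9, time=1.8000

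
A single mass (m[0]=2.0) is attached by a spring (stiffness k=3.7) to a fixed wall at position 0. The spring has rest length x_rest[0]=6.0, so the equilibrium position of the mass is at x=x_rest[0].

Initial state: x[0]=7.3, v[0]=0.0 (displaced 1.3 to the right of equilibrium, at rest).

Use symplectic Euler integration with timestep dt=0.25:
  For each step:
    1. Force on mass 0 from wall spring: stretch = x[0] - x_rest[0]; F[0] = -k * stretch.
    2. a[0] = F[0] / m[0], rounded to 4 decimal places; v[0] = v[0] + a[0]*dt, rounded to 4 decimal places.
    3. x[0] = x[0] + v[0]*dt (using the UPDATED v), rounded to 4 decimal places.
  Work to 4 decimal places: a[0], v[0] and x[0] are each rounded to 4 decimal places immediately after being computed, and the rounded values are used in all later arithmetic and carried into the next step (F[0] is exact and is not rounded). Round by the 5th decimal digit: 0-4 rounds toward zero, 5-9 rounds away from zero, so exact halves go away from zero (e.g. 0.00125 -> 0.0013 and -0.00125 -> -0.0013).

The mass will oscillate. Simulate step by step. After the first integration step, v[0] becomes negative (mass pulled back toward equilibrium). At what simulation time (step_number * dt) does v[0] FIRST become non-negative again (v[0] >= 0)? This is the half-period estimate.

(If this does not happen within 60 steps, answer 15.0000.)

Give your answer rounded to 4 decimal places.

Answer: 2.5000

Derivation:
Step 0: x=[7.3000] v=[0.0000]
Step 1: x=[7.1497] v=[-0.6013]
Step 2: x=[6.8665] v=[-1.1330]
Step 3: x=[6.4831] v=[-1.5338]
Step 4: x=[6.0438] v=[-1.7572]
Step 5: x=[5.5994] v=[-1.7775]
Step 6: x=[5.2014] v=[-1.5922]
Step 7: x=[4.8957] v=[-1.2229]
Step 8: x=[4.7177] v=[-0.7122]
Step 9: x=[4.6879] v=[-0.1191]
Step 10: x=[4.8099] v=[0.4878]
First v>=0 after going negative at step 10, time=2.5000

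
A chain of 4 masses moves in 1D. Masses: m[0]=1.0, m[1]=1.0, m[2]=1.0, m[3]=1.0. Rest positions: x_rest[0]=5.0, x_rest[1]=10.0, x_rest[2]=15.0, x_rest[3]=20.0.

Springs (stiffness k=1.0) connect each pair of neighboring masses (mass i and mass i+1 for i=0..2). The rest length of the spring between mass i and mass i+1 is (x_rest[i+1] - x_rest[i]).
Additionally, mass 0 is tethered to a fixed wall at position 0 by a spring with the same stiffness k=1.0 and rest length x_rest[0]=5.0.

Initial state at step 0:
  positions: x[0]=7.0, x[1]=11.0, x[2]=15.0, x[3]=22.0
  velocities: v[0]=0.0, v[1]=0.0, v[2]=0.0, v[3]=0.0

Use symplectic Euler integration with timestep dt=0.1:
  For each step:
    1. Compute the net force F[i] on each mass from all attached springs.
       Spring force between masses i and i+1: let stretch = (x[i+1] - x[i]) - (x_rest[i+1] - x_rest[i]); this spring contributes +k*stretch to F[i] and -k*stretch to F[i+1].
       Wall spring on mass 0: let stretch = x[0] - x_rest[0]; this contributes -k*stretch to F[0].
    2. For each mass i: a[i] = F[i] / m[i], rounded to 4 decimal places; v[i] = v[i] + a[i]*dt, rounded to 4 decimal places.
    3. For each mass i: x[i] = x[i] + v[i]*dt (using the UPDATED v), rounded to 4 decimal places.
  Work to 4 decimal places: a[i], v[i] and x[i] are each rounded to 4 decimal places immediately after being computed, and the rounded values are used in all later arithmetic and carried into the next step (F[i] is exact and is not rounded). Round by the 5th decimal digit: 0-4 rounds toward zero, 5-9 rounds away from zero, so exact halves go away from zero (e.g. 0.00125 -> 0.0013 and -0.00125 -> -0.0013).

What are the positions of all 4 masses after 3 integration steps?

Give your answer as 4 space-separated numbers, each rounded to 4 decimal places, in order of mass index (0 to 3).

Step 0: x=[7.0000 11.0000 15.0000 22.0000] v=[0.0000 0.0000 0.0000 0.0000]
Step 1: x=[6.9700 11.0000 15.0300 21.9800] v=[-0.3000 0.0000 0.3000 -0.2000]
Step 2: x=[6.9106 11.0000 15.0892 21.9405] v=[-0.5940 0.0000 0.5920 -0.3950]
Step 3: x=[6.8230 11.0000 15.1760 21.8825] v=[-0.8761 0.0000 0.8682 -0.5801]

Answer: 6.8230 11.0000 15.1760 21.8825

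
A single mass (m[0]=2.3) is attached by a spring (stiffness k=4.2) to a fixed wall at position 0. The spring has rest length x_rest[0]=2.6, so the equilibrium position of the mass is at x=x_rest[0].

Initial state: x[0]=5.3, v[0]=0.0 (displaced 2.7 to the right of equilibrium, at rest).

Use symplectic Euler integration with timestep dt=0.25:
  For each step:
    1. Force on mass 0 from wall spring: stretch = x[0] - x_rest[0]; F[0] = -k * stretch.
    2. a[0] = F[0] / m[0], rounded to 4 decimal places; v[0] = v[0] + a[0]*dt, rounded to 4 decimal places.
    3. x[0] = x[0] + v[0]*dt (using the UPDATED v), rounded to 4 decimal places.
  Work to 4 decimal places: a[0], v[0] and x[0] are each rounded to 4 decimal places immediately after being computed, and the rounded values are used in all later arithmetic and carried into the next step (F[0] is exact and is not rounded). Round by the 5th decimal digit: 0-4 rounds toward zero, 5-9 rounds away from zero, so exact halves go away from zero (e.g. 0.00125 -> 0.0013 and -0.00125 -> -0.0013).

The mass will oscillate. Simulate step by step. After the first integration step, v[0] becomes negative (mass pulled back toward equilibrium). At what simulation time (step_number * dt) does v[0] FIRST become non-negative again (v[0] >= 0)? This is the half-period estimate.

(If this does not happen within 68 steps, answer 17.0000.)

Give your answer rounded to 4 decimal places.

Step 0: x=[5.3000] v=[0.0000]
Step 1: x=[4.9919] v=[-1.2326]
Step 2: x=[4.4108] v=[-2.3246]
Step 3: x=[3.6230] v=[-3.1513]
Step 4: x=[2.7184] v=[-3.6183]
Step 5: x=[1.8003] v=[-3.6724]
Step 6: x=[0.9735] v=[-3.3073]
Step 7: x=[0.3323] v=[-2.5648]
Step 8: x=[-0.0501] v=[-1.5296]
Step 9: x=[-0.1301] v=[-0.3198]
Step 10: x=[0.1016] v=[0.9266]
First v>=0 after going negative at step 10, time=2.5000

Answer: 2.5000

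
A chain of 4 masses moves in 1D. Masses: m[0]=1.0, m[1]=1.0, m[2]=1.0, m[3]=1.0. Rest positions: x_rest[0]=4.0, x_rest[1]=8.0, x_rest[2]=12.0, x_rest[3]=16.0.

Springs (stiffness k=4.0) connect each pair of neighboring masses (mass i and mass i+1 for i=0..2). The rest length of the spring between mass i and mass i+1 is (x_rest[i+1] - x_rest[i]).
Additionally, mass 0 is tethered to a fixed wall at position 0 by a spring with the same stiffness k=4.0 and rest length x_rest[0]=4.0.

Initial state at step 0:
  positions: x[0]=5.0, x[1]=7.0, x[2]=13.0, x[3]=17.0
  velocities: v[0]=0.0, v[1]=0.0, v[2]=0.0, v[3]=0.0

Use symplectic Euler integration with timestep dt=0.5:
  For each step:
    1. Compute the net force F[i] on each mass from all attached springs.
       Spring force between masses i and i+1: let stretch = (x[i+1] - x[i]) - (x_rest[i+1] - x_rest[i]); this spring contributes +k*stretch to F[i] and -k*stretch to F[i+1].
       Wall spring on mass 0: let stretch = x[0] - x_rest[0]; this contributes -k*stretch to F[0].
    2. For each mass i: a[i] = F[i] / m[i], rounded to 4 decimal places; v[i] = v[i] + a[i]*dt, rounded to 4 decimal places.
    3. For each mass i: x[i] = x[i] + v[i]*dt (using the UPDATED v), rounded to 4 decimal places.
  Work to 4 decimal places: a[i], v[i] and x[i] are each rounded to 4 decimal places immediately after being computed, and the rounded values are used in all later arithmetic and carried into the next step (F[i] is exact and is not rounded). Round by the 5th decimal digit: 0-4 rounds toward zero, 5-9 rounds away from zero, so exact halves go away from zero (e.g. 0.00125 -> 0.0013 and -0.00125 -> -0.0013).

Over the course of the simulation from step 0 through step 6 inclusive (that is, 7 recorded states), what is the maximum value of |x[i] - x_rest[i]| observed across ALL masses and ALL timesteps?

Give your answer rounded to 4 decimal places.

Answer: 3.0000

Derivation:
Step 0: x=[5.0000 7.0000 13.0000 17.0000] v=[0.0000 0.0000 0.0000 0.0000]
Step 1: x=[2.0000 11.0000 11.0000 17.0000] v=[-6.0000 8.0000 -4.0000 0.0000]
Step 2: x=[6.0000 6.0000 15.0000 15.0000] v=[8.0000 -10.0000 8.0000 -4.0000]
Step 3: x=[4.0000 10.0000 10.0000 17.0000] v=[-4.0000 8.0000 -10.0000 4.0000]
Step 4: x=[4.0000 8.0000 12.0000 16.0000] v=[0.0000 -4.0000 4.0000 -2.0000]
Step 5: x=[4.0000 6.0000 14.0000 15.0000] v=[0.0000 -4.0000 4.0000 -2.0000]
Step 6: x=[2.0000 10.0000 9.0000 17.0000] v=[-4.0000 8.0000 -10.0000 4.0000]
Max displacement = 3.0000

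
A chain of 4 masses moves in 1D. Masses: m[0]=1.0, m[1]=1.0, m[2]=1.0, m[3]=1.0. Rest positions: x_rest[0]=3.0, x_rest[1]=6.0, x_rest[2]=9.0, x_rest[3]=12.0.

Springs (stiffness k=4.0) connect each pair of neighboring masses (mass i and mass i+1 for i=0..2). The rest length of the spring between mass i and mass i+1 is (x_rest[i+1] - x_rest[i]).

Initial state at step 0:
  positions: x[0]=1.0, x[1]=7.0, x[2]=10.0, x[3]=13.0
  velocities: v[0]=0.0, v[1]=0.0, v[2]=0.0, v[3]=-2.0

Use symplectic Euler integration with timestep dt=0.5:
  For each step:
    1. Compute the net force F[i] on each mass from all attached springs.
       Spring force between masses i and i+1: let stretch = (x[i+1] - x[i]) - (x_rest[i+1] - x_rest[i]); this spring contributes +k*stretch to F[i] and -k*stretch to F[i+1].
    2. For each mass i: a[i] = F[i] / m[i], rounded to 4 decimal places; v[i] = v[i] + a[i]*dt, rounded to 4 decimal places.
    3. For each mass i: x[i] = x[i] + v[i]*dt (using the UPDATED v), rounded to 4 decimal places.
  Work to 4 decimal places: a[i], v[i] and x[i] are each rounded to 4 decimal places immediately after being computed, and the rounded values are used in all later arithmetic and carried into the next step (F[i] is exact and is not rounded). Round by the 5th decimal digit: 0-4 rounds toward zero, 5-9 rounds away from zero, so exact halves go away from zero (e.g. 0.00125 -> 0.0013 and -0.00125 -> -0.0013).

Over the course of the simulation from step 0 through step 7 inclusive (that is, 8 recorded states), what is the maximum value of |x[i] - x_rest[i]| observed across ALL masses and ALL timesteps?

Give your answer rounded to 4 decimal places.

Answer: 4.0000

Derivation:
Step 0: x=[1.0000 7.0000 10.0000 13.0000] v=[0.0000 0.0000 0.0000 -2.0000]
Step 1: x=[4.0000 4.0000 10.0000 12.0000] v=[6.0000 -6.0000 0.0000 -2.0000]
Step 2: x=[4.0000 7.0000 6.0000 12.0000] v=[0.0000 6.0000 -8.0000 0.0000]
Step 3: x=[4.0000 6.0000 9.0000 9.0000] v=[0.0000 -2.0000 6.0000 -6.0000]
Step 4: x=[3.0000 6.0000 9.0000 9.0000] v=[-2.0000 0.0000 0.0000 0.0000]
Step 5: x=[2.0000 6.0000 6.0000 12.0000] v=[-2.0000 0.0000 -6.0000 6.0000]
Step 6: x=[2.0000 2.0000 9.0000 12.0000] v=[0.0000 -8.0000 6.0000 0.0000]
Step 7: x=[-1.0000 5.0000 8.0000 12.0000] v=[-6.0000 6.0000 -2.0000 0.0000]
Max displacement = 4.0000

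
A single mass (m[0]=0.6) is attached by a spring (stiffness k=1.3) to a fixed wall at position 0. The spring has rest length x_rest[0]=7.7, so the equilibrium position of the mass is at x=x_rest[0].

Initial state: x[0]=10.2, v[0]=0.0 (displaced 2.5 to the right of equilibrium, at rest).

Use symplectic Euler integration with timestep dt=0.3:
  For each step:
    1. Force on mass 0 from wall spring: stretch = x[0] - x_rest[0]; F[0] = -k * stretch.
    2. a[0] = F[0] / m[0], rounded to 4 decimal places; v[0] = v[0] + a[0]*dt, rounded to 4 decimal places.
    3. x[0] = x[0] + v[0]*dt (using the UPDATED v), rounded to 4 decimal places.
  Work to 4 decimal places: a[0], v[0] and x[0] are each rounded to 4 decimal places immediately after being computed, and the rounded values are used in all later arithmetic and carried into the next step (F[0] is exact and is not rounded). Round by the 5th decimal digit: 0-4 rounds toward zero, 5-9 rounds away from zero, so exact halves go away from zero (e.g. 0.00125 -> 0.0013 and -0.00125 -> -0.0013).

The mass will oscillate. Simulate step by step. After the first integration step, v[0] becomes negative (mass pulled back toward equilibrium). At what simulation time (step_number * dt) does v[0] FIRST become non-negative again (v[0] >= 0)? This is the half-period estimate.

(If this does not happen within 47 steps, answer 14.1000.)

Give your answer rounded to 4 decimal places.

Answer: 2.4000

Derivation:
Step 0: x=[10.2000] v=[0.0000]
Step 1: x=[9.7125] v=[-1.6250]
Step 2: x=[8.8326] v=[-2.9331]
Step 3: x=[7.7318] v=[-3.6693]
Step 4: x=[6.6248] v=[-3.6900]
Step 5: x=[5.7275] v=[-2.9911]
Step 6: x=[5.2148] v=[-1.7090]
Step 7: x=[5.1867] v=[-0.0936]
Step 8: x=[5.6487] v=[1.5401]
First v>=0 after going negative at step 8, time=2.4000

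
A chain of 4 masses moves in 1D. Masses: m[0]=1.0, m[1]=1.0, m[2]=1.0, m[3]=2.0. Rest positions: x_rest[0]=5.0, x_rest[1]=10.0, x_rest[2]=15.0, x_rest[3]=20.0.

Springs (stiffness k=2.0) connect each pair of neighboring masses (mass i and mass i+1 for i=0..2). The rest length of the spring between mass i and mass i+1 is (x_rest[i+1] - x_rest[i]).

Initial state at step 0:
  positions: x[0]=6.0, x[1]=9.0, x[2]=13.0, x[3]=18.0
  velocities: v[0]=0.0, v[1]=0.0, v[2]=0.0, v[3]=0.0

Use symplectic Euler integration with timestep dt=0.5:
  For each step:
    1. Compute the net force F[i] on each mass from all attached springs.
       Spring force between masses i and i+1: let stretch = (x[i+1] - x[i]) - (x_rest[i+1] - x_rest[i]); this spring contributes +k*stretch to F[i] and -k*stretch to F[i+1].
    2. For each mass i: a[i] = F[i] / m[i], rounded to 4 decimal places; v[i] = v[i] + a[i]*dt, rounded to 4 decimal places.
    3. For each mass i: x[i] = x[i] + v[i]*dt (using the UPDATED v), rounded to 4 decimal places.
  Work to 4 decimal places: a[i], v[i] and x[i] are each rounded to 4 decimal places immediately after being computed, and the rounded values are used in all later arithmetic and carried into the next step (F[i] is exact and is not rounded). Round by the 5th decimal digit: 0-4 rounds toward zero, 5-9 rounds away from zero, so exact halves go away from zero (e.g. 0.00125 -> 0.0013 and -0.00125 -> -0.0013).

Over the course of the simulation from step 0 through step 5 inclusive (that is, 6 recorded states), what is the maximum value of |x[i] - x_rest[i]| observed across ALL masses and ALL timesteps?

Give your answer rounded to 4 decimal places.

Answer: 2.3046

Derivation:
Step 0: x=[6.0000 9.0000 13.0000 18.0000] v=[0.0000 0.0000 0.0000 0.0000]
Step 1: x=[5.0000 9.5000 13.5000 18.0000] v=[-2.0000 1.0000 1.0000 0.0000]
Step 2: x=[3.7500 9.7500 14.2500 18.1250] v=[-2.5000 0.5000 1.5000 0.2500]
Step 3: x=[3.0000 9.2500 14.6875 18.5313] v=[-1.5000 -1.0000 0.8750 0.8125]
Step 4: x=[2.8750 8.3438 14.3282 19.2266] v=[-0.2500 -1.8125 -0.7187 1.3906]
Step 5: x=[2.9844 7.6954 13.4259 19.9473] v=[0.2188 -1.2969 -1.8047 1.4414]
Max displacement = 2.3046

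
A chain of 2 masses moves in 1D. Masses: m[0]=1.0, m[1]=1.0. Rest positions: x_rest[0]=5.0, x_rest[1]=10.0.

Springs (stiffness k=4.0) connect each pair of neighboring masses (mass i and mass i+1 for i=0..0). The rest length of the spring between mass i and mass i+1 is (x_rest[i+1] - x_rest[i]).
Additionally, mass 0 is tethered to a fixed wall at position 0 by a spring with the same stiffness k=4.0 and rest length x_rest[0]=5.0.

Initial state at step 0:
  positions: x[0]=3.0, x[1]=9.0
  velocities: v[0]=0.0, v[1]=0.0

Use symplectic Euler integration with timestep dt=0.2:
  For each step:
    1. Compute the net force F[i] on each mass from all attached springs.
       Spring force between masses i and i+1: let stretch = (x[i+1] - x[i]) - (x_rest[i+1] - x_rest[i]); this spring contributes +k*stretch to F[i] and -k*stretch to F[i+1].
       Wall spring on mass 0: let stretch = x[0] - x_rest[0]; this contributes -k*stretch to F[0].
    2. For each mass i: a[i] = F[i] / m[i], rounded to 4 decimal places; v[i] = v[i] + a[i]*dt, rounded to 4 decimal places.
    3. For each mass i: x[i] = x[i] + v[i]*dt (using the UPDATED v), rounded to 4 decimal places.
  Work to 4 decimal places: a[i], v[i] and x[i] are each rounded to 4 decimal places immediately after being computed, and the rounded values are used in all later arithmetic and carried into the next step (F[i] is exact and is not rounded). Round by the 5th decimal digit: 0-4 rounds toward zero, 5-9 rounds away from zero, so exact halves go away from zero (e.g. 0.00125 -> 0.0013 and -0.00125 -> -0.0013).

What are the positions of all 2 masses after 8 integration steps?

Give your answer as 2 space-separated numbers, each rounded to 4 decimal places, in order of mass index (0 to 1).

Step 0: x=[3.0000 9.0000] v=[0.0000 0.0000]
Step 1: x=[3.4800 8.8400] v=[2.4000 -0.8000]
Step 2: x=[4.2608 8.6224] v=[3.9040 -1.0880]
Step 3: x=[5.0577 8.5069] v=[3.9846 -0.5773]
Step 4: x=[5.5973 8.6396] v=[2.6978 0.6633]
Step 5: x=[5.7281 9.0855] v=[0.6538 2.2295]
Step 6: x=[5.4795 9.7942] v=[-1.2428 3.5436]
Step 7: x=[5.0446 10.6126] v=[-2.1746 4.0918]
Step 8: x=[4.6934 11.3401] v=[-1.7559 3.6374]

Answer: 4.6934 11.3401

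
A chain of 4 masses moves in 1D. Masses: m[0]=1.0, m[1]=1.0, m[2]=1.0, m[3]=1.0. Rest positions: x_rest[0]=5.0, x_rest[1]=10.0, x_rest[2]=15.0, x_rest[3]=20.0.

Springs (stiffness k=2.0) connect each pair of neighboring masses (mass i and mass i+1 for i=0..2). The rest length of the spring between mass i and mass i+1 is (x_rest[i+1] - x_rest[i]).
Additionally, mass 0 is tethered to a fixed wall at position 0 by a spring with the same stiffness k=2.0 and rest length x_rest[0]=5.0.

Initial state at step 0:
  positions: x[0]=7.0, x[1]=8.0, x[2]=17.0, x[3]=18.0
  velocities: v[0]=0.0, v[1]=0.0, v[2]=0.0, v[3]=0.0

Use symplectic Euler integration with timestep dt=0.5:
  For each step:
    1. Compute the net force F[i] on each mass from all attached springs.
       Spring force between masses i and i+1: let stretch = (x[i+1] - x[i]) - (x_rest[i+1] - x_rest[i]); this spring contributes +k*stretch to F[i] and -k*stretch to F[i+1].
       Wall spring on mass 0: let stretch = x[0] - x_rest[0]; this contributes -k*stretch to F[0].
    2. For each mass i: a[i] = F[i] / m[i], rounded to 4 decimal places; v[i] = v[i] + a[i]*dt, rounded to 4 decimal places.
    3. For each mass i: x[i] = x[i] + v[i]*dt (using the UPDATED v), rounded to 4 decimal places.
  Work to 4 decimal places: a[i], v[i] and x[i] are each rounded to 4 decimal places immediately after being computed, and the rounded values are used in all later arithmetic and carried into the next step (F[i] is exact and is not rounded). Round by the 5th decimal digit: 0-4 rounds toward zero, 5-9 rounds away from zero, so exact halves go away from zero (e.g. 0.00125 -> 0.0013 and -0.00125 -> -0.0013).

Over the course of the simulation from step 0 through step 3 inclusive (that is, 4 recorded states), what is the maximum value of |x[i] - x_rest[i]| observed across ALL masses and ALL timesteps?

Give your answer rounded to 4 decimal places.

Step 0: x=[7.0000 8.0000 17.0000 18.0000] v=[0.0000 0.0000 0.0000 0.0000]
Step 1: x=[4.0000 12.0000 13.0000 20.0000] v=[-6.0000 8.0000 -8.0000 4.0000]
Step 2: x=[3.0000 12.5000 12.0000 21.0000] v=[-2.0000 1.0000 -2.0000 2.0000]
Step 3: x=[5.2500 8.0000 15.7500 20.0000] v=[4.5000 -9.0000 7.5000 -2.0000]
Max displacement = 3.0000

Answer: 3.0000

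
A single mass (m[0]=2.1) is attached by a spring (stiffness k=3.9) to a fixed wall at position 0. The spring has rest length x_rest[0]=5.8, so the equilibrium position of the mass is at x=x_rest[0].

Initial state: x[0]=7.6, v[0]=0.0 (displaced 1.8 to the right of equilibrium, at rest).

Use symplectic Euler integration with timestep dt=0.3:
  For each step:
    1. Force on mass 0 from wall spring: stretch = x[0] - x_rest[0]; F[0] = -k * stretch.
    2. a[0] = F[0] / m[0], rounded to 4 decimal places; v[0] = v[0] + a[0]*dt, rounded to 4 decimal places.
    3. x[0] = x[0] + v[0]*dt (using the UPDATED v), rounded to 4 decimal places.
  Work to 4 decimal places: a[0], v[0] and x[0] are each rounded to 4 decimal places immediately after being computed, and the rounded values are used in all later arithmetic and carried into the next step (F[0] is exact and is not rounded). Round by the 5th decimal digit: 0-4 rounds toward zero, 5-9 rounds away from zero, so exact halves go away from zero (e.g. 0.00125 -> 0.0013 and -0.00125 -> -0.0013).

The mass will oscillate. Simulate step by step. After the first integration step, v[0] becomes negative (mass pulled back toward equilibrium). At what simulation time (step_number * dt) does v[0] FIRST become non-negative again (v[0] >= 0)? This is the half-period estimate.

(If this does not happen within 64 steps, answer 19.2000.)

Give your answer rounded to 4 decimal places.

Step 0: x=[7.6000] v=[0.0000]
Step 1: x=[7.2991] v=[-1.0029]
Step 2: x=[6.7477] v=[-1.8381]
Step 3: x=[6.0379] v=[-2.3661]
Step 4: x=[5.2883] v=[-2.4986]
Step 5: x=[4.6243] v=[-2.2135]
Step 6: x=[4.1568] v=[-1.5585]
Step 7: x=[3.9639] v=[-0.6430]
Step 8: x=[4.0779] v=[0.3800]
First v>=0 after going negative at step 8, time=2.4000

Answer: 2.4000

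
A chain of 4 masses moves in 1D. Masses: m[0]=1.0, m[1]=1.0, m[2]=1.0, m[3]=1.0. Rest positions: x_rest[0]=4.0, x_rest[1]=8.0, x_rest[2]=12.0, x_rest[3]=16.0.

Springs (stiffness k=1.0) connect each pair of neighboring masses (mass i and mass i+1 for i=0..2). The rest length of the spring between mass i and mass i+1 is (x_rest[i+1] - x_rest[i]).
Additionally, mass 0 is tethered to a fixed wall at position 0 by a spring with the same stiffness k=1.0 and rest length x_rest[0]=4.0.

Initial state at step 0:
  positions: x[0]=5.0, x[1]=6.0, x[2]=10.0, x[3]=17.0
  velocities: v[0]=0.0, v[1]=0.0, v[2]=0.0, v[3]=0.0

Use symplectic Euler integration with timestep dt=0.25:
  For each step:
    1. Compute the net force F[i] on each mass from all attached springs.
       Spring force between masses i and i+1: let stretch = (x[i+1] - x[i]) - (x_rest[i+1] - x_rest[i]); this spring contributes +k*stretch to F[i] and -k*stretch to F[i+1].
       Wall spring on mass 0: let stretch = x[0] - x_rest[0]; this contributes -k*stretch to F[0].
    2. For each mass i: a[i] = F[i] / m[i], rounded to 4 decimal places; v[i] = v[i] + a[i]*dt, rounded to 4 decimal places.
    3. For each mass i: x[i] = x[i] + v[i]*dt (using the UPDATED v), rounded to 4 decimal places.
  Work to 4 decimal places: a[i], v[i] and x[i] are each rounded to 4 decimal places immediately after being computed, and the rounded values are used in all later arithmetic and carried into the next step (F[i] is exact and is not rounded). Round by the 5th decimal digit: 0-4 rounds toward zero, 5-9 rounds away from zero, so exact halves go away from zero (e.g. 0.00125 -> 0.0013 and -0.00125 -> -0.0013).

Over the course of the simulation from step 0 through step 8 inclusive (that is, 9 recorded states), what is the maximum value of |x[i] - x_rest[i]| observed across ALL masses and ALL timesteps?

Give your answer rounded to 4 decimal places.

Answer: 2.0182

Derivation:
Step 0: x=[5.0000 6.0000 10.0000 17.0000] v=[0.0000 0.0000 0.0000 0.0000]
Step 1: x=[4.7500 6.1875 10.1875 16.8125] v=[-1.0000 0.7500 0.7500 -0.7500]
Step 2: x=[4.2930 6.5352 10.5391 16.4609] v=[-1.8281 1.3906 1.4063 -1.4063]
Step 3: x=[3.7078 6.9930 11.0106 15.9892] v=[-2.3408 1.8310 1.8858 -1.8868]
Step 4: x=[3.0962 7.4965 11.5421 15.4563] v=[-2.4465 2.0141 2.1261 -2.1315]
Step 5: x=[2.5661 7.9779 12.0654 14.9288] v=[-2.1205 1.9254 2.0933 -2.1101]
Step 6: x=[2.2138 8.3765 12.5122 14.4723] v=[-1.4091 1.5943 1.7873 -1.8260]
Step 7: x=[2.1083 8.6484 12.8231 14.1433] v=[-0.4219 1.0876 1.2434 -1.3160]
Step 8: x=[2.2798 8.7725 12.9556 13.9818] v=[0.6861 0.4963 0.5298 -0.6461]
Max displacement = 2.0182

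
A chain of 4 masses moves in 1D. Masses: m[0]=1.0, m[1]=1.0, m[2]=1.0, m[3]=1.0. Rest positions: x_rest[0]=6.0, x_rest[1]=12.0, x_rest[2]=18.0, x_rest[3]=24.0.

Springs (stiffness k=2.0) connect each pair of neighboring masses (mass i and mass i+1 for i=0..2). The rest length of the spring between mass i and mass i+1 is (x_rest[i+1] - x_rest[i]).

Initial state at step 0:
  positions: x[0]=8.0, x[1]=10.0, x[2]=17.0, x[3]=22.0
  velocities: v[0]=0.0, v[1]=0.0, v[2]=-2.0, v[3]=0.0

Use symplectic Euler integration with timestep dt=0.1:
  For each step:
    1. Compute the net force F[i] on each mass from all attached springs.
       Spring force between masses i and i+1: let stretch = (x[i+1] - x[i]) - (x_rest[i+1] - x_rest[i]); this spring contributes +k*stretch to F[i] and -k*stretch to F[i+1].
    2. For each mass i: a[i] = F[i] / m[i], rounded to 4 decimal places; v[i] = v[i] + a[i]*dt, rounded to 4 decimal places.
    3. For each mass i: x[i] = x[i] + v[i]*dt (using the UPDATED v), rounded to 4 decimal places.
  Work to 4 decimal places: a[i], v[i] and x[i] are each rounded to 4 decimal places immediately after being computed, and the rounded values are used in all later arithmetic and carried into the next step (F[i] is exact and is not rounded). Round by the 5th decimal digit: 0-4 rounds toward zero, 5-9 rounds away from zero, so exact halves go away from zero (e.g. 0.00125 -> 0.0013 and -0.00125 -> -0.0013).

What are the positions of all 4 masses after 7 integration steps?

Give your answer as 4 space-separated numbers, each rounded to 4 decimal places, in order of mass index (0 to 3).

Step 0: x=[8.0000 10.0000 17.0000 22.0000] v=[0.0000 0.0000 -2.0000 0.0000]
Step 1: x=[7.9200 10.1000 16.7600 22.0200] v=[-0.8000 1.0000 -2.4000 0.2000]
Step 2: x=[7.7636 10.2896 16.4920 22.0548] v=[-1.5640 1.8960 -2.6800 0.3480]
Step 3: x=[7.5377 10.5527 16.2112 22.0983] v=[-2.2588 2.6313 -2.8079 0.4354]
Step 4: x=[7.2521 10.8687 15.9350 22.1441] v=[-2.8558 3.1600 -2.7622 0.4580]
Step 5: x=[6.9189 11.2137 15.6816 22.1857] v=[-3.3325 3.4499 -2.5336 0.4162]
Step 6: x=[6.5516 11.5622 15.4690 22.2172] v=[-3.6735 3.4845 -2.1264 0.3154]
Step 7: x=[6.1645 11.8886 15.3132 22.2338] v=[-3.8714 3.2637 -1.5581 0.1658]

Answer: 6.1645 11.8886 15.3132 22.2338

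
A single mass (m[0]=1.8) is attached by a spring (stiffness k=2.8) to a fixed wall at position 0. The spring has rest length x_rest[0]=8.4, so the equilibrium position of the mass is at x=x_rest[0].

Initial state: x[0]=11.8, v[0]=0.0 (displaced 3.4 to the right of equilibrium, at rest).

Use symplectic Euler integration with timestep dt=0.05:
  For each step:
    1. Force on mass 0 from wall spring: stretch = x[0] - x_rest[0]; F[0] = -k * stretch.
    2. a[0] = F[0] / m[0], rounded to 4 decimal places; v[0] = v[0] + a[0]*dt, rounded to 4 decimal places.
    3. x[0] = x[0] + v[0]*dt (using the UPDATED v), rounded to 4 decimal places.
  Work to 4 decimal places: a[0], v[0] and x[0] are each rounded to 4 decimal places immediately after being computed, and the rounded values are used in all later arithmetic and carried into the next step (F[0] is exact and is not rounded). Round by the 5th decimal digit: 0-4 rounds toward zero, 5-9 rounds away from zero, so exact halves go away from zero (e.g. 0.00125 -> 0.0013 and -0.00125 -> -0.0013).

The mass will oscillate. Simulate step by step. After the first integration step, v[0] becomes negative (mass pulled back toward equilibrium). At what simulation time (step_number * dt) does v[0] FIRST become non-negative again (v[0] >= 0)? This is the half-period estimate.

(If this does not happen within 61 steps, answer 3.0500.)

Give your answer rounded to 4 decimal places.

Answer: 2.5500

Derivation:
Step 0: x=[11.8000] v=[0.0000]
Step 1: x=[11.7868] v=[-0.2644]
Step 2: x=[11.7604] v=[-0.5278]
Step 3: x=[11.7209] v=[-0.7892]
Step 4: x=[11.6685] v=[-1.0475]
Step 5: x=[11.6034] v=[-1.3017]
Step 6: x=[11.5259] v=[-1.5509]
Step 7: x=[11.4362] v=[-1.7940]
Step 8: x=[11.3347] v=[-2.0302]
Step 9: x=[11.2218] v=[-2.2585]
Step 10: x=[11.0979] v=[-2.4780]
Step 11: x=[10.9635] v=[-2.6878]
Step 12: x=[10.8191] v=[-2.8872]
Step 13: x=[10.6653] v=[-3.0754]
Step 14: x=[10.5027] v=[-3.2516]
Step 15: x=[10.3319] v=[-3.4151]
Step 16: x=[10.1536] v=[-3.5654]
Step 17: x=[9.9685] v=[-3.7018]
Step 18: x=[9.7773] v=[-3.8238]
Step 19: x=[9.5808] v=[-3.9309]
Step 20: x=[9.3797] v=[-4.0227]
Step 21: x=[9.1748] v=[-4.0989]
Step 22: x=[8.9668] v=[-4.1592]
Step 23: x=[8.7566] v=[-4.2033]
Step 24: x=[8.5451] v=[-4.2310]
Step 25: x=[8.3330] v=[-4.2423]
Step 26: x=[8.1211] v=[-4.2371]
Step 27: x=[7.9103] v=[-4.2154]
Step 28: x=[7.7014] v=[-4.1773]
Step 29: x=[7.4953] v=[-4.1230]
Step 30: x=[7.2927] v=[-4.0526]
Step 31: x=[7.0944] v=[-3.9665]
Step 32: x=[6.9012] v=[-3.8650]
Step 33: x=[6.7138] v=[-3.7484]
Step 34: x=[6.5329] v=[-3.6173]
Step 35: x=[6.3593] v=[-3.4721]
Step 36: x=[6.1936] v=[-3.3134]
Step 37: x=[6.0365] v=[-3.1418]
Step 38: x=[5.8886] v=[-2.9580]
Step 39: x=[5.7505] v=[-2.7627]
Step 40: x=[5.6227] v=[-2.5566]
Step 41: x=[5.5057] v=[-2.3406]
Step 42: x=[5.3999] v=[-2.1155]
Step 43: x=[5.3058] v=[-1.8822]
Step 44: x=[5.2237] v=[-1.6415]
Step 45: x=[5.1540] v=[-1.3945]
Step 46: x=[5.0969] v=[-1.1420]
Step 47: x=[5.0526] v=[-0.8851]
Step 48: x=[5.0214] v=[-0.6247]
Step 49: x=[5.0033] v=[-0.3619]
Step 50: x=[4.9984] v=[-0.0977]
Step 51: x=[5.0067] v=[0.1669]
First v>=0 after going negative at step 51, time=2.5500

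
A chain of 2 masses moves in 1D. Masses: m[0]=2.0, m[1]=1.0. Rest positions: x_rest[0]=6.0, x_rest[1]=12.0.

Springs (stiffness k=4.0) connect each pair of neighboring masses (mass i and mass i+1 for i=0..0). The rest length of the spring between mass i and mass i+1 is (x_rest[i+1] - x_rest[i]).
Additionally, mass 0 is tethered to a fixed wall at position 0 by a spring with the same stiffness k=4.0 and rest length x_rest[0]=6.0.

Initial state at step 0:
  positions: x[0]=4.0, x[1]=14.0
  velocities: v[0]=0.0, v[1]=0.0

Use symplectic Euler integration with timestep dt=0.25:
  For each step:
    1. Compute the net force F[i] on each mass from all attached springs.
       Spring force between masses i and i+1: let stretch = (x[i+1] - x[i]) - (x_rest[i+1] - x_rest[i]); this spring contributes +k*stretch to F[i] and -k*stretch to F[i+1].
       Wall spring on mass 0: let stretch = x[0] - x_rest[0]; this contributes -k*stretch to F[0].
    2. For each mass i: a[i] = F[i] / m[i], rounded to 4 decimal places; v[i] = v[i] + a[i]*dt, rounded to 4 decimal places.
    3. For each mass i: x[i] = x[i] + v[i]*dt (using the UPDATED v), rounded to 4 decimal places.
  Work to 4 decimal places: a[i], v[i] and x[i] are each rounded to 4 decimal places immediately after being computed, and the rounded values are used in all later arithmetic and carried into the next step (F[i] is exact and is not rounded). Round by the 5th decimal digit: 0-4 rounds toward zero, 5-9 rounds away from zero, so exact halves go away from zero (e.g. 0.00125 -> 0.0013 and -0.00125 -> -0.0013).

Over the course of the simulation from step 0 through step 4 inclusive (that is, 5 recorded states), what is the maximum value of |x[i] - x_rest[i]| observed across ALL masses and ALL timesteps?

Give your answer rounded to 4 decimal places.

Step 0: x=[4.0000 14.0000] v=[0.0000 0.0000]
Step 1: x=[4.7500 13.0000] v=[3.0000 -4.0000]
Step 2: x=[5.9375 11.4375] v=[4.7500 -6.2500]
Step 3: x=[7.0703 10.0000] v=[4.5313 -5.7500]
Step 4: x=[7.6856 9.3301] v=[2.4610 -2.6797]
Max displacement = 2.6699

Answer: 2.6699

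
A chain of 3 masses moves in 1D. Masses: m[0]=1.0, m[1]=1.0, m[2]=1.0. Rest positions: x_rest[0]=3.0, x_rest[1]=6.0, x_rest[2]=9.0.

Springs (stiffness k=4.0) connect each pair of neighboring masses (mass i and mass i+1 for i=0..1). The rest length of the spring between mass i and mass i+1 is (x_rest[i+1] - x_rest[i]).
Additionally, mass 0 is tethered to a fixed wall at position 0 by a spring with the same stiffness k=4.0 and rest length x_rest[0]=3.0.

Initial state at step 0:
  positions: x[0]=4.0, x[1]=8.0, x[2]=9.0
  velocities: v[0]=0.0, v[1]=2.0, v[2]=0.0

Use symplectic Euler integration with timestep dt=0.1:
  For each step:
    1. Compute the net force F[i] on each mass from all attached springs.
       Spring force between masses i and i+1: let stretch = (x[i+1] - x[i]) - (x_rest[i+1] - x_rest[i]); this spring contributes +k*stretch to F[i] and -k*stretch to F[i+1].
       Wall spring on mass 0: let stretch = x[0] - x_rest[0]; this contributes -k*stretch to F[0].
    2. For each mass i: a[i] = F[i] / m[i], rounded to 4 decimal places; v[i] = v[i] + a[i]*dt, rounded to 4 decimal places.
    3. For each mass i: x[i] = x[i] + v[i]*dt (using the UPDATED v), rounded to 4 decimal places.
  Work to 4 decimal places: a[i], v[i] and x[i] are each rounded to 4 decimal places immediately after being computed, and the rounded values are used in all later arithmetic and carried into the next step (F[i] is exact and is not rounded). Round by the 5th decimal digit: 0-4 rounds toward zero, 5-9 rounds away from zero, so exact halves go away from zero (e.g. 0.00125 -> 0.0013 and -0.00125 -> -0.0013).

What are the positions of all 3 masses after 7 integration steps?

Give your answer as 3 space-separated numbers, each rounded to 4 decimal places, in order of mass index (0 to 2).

Answer: 3.8695 6.6787 10.7319

Derivation:
Step 0: x=[4.0000 8.0000 9.0000] v=[0.0000 2.0000 0.0000]
Step 1: x=[4.0000 8.0800 9.0800] v=[0.0000 0.8000 0.8000]
Step 2: x=[4.0032 8.0368 9.2400] v=[0.0320 -0.4320 1.6000]
Step 3: x=[4.0076 7.8804 9.4719] v=[0.0442 -1.5642 2.3187]
Step 4: x=[4.0066 7.6327 9.7601] v=[-0.0097 -2.4767 2.8821]
Step 5: x=[3.9904 7.3251 10.0832] v=[-0.1619 -3.0762 3.2311]
Step 6: x=[3.9480 6.9944 10.4160] v=[-0.4242 -3.3068 3.3279]
Step 7: x=[3.8695 6.6787 10.7319] v=[-0.7848 -3.1567 3.1593]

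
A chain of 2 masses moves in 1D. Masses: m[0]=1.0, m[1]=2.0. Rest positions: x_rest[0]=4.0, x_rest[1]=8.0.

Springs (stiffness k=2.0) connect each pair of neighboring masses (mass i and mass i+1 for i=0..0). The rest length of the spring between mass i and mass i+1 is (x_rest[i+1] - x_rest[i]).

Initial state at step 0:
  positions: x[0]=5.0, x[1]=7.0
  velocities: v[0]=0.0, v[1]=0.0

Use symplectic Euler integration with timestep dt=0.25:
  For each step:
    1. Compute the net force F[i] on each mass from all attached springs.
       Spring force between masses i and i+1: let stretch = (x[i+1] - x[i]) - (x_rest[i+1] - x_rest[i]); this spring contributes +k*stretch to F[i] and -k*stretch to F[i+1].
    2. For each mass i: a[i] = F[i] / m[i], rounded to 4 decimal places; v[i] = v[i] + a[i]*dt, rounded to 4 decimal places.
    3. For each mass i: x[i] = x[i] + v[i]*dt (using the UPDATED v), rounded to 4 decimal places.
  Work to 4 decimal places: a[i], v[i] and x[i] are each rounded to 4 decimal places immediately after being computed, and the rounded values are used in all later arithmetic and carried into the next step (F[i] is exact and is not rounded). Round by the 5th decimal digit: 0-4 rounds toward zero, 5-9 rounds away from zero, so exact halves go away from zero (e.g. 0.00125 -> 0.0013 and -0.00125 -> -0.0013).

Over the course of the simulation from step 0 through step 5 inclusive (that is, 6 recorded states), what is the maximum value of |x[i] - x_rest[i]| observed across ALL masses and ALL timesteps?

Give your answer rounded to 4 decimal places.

Step 0: x=[5.0000 7.0000] v=[0.0000 0.0000]
Step 1: x=[4.7500 7.1250] v=[-1.0000 0.5000]
Step 2: x=[4.2969 7.3516] v=[-1.8125 0.9063]
Step 3: x=[3.7256 7.6373] v=[-2.2852 1.1426]
Step 4: x=[3.1433 7.9285] v=[-2.3294 1.1647]
Step 5: x=[2.6591 8.1706] v=[-1.9368 0.9684]
Max displacement = 1.3409

Answer: 1.3409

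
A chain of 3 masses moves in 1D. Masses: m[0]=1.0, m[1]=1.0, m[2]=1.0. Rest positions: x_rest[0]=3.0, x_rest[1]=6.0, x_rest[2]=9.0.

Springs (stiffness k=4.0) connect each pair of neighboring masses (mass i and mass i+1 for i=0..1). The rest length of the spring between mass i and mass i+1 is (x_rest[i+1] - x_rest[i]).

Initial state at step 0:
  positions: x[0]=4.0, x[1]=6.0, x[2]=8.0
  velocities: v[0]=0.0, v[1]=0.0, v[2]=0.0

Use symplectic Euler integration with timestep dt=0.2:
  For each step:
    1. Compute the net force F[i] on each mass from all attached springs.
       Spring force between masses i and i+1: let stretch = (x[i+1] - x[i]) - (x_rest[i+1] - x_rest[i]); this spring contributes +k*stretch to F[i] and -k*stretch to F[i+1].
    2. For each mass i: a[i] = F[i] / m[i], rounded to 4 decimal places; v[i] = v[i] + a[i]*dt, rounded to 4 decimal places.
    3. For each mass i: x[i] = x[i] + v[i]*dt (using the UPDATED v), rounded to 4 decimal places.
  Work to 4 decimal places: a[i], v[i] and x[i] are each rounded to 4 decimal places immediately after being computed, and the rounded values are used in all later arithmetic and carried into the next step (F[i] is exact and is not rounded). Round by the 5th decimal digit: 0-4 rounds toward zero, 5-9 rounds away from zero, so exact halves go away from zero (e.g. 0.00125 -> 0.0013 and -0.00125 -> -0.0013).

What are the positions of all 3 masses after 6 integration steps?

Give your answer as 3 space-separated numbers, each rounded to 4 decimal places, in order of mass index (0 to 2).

Answer: 2.1163 6.0000 9.8837

Derivation:
Step 0: x=[4.0000 6.0000 8.0000] v=[0.0000 0.0000 0.0000]
Step 1: x=[3.8400 6.0000 8.1600] v=[-0.8000 0.0000 0.8000]
Step 2: x=[3.5456 6.0000 8.4544] v=[-1.4720 0.0000 1.4720]
Step 3: x=[3.1639 6.0000 8.8361] v=[-1.9085 0.0000 1.9085]
Step 4: x=[2.7560 6.0000 9.2440] v=[-2.0396 0.0000 2.0396]
Step 5: x=[2.3871 6.0000 9.6129] v=[-1.8444 0.0000 1.8444]
Step 6: x=[2.1163 6.0000 9.8837] v=[-1.3541 0.0000 1.3541]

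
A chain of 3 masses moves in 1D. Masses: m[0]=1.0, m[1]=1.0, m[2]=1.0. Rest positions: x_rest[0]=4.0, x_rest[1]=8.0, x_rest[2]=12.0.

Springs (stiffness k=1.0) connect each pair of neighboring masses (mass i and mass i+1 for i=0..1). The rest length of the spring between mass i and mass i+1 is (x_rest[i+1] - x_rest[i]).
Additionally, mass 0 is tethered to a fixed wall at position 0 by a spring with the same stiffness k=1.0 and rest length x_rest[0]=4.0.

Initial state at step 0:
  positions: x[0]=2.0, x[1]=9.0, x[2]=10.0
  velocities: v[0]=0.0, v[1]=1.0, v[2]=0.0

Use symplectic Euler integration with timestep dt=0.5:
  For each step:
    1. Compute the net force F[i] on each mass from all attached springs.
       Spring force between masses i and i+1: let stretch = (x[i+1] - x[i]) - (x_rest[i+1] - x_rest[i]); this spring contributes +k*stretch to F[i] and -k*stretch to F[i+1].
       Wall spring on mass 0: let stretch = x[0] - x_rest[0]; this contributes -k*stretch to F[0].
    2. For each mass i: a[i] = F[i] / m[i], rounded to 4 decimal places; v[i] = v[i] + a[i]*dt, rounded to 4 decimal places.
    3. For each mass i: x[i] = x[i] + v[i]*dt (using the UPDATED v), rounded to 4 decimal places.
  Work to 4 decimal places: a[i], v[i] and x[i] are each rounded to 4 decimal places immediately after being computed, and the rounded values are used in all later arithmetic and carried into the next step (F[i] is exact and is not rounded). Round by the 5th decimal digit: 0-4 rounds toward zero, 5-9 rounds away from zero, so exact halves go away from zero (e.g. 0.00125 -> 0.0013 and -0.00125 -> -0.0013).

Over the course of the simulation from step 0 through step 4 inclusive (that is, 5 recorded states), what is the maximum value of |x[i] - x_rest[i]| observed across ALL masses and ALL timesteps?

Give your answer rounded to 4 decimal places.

Step 0: x=[2.0000 9.0000 10.0000] v=[0.0000 1.0000 0.0000]
Step 1: x=[3.2500 8.0000 10.7500] v=[2.5000 -2.0000 1.5000]
Step 2: x=[4.8750 6.5000 11.8125] v=[3.2500 -3.0000 2.1250]
Step 3: x=[5.6875 5.9219 12.5469] v=[1.6250 -1.1563 1.4688]
Step 4: x=[5.1367 6.9414 12.6251] v=[-1.1016 2.0390 0.1563]
Max displacement = 2.0781

Answer: 2.0781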